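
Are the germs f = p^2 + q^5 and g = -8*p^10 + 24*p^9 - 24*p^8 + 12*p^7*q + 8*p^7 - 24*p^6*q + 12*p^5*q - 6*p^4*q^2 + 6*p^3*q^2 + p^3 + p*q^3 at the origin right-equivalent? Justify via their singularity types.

No.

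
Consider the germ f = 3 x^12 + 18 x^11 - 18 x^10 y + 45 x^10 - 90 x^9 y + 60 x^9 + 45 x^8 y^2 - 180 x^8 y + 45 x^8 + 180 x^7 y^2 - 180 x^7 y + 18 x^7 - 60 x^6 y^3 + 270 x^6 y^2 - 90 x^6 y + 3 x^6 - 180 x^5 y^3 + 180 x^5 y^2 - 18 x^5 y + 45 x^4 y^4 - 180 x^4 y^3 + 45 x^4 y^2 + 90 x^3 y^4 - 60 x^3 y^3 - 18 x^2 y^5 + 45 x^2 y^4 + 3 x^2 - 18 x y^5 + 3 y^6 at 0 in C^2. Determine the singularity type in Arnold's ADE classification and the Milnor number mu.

The Hessian of f at 0 has rank 1. Corank 1: A-series; mu = 5 gives A_5.

Type A_{5}, Milnor number mu = 5.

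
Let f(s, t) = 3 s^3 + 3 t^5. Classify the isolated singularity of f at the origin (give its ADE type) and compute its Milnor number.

The Hessian of f at 0 has rank 0. Corank 2; j^3 = 3*s^3 is a perfect cube, so E-series; the 5-jet and mu = 8 give E_8.

Type E8, Milnor number mu = 8.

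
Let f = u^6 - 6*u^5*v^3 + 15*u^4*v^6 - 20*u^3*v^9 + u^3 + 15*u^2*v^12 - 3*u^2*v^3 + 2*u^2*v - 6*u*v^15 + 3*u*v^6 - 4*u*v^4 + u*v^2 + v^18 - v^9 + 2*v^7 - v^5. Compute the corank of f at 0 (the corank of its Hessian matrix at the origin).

The Hessian at 0 is [[0, 0], [0, 0]] of rank 0; hence corank 2.

2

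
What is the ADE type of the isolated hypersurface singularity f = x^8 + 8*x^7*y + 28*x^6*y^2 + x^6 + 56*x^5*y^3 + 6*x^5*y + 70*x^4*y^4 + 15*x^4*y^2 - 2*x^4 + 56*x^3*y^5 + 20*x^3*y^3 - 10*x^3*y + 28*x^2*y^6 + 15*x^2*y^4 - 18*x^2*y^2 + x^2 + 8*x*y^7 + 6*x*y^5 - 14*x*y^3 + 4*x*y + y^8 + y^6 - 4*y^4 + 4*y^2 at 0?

The Hessian of f at 0 is [[2, 4], [4, 8]] with rank 1, so corank 1. A Groebner basis of the Jacobian ideal J(f) in C{x,y} is {3*x^2 + 13*x*y + y^4 + 14*y^2, x^3 - 4*x + 4*y^3 - 8*y, x^2*y + 4*x/3 - 8*y^3/3 + 8*y/3, x*y^2 - x/3 + 5*y^3/3 - 2*y/3}; counting standard monomials gives mu = 7. Corank 1: A-series; mu = 7 gives A_7.

A_{7}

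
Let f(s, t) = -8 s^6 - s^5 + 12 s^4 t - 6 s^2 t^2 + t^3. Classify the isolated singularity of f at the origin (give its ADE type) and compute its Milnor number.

Type E_8, Milnor number mu = 8.

The Hessian of f at 0 has rank 0. Corank 2; j^3 = t^3 is a perfect cube, so E-series; the 5-jet and mu = 8 give E_8.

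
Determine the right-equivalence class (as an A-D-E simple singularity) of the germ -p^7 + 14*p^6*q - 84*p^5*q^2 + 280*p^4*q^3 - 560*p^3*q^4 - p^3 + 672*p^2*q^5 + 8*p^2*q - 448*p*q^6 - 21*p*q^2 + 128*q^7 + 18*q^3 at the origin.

The Hessian of f at 0 has rank 0. Corank 2; j^3 = -(p - 3*q)^2*(p - 2*q) has shape L^2 M (L != M), so D-series; mu = 8 gives D_8.

D8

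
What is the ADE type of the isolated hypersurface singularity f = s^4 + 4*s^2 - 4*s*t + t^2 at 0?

A_3

The Hessian of f at 0 has rank 1. Corank 1: A-series; mu = 3 gives A_3.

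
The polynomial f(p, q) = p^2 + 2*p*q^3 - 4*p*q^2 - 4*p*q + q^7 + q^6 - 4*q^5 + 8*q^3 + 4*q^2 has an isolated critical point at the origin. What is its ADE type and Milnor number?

Type A6, Milnor number mu = 6.

The Hessian of f at 0 is [[2, -4], [-4, 8]] with rank 1, so corank 1. A Groebner basis of the Jacobian ideal J(f) in C{p,q} is {p^3 + 3*p^2 + 24*p*q + 80*p - 220*q^2 - 160*q, p^2*q + 8*p*q + 20*p - 56*q^2 - 40*q, -p^2/4 + p*q^2 + 2*p*q + 4*p - 11*q^2 - 8*q, p + q^3 - 2*q^2 - 2*q}; counting standard monomials gives mu = 6. Corank 1: A-series; mu = 6 gives A_6.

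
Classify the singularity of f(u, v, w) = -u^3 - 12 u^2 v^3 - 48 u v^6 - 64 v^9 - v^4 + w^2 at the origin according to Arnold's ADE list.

E_6

The Hessian of f at 0 has rank 1. Corank 2; j^3 = -u^3 is a perfect cube, so E-series; the 4-jet and mu = 6 give E_6.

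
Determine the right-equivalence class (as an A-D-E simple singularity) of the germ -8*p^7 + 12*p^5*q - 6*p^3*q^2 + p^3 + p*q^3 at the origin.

E_{7}

The Hessian of f at 0 has rank 0. Corank 2; j^3 = p^3 is a perfect cube, so E-series; the 4-jet and mu = 7 give E_7.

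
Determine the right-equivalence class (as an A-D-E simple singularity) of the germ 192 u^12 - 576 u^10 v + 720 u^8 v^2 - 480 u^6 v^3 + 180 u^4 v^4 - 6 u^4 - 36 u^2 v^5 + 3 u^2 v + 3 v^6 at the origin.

D_{7}

The Hessian of f at 0 has rank 0. Corank 2; j^3 = 3*u^2*v has shape L^2 M (L != M), so D-series; mu = 7 gives D_7.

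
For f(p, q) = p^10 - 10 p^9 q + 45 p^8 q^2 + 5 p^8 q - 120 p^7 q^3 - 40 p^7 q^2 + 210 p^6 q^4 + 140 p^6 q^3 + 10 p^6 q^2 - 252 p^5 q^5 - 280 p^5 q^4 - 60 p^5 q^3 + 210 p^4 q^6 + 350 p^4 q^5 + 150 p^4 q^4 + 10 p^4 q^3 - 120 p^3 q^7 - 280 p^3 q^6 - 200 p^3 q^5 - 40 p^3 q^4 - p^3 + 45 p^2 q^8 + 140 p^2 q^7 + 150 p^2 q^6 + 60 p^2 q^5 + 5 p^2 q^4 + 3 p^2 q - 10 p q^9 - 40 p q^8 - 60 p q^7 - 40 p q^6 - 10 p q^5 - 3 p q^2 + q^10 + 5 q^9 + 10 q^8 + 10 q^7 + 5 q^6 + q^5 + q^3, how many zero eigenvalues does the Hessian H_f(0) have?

Hessian at 0 has rank 0.

2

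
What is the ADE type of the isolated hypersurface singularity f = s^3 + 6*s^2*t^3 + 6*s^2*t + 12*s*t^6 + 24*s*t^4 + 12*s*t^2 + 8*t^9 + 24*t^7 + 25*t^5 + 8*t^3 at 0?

E_{8}

The Hessian of f at 0 is [[0, 0], [0, 0]] with rank 0, so corank 2. A Groebner basis of the Jacobian ideal J(f) in C{s,t} is {s^2/4 + s*t^3 + s*t + t^2, t^4, s^3 - 12*s*t^2 - 16*t^3, s^2*t + 4*s*t^2 + 4*t^3}; counting standard monomials gives mu = 8. Corank 2; j^3 = (s + 2*t)^3 is a perfect cube, so E-series; the 5-jet and mu = 8 give E_8.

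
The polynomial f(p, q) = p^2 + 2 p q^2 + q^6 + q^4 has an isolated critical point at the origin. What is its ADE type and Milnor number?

The Hessian of f at 0 has rank 1. Corank 1: A-series; mu = 5 gives A_5.

Type A_{5}, Milnor number mu = 5.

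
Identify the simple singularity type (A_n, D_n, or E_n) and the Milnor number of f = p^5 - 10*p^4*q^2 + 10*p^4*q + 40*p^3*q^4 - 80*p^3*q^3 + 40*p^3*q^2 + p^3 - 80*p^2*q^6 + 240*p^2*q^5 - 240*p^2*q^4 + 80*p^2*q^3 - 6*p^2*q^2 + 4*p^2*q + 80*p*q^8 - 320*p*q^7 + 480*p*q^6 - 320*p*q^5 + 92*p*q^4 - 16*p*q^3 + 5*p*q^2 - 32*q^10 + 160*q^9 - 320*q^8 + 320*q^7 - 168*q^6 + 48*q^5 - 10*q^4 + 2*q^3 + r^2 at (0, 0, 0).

Type D6, Milnor number mu = 6.

The Hessian of f at 0 is [[0, 0, 0], [0, 0, 0], [0, 0, 2]] with rank 1, so corank 2. A Groebner basis of the Jacobian ideal J(f) in C{p,q,r} is {p^3 + 17*p^2/2 + 35*p*q/2 + 9*q^2, p^2*q - 13*p^2/2 - 27*p*q/2 - 7*q^2, 9*p^2/2 + p*q^2 + 19*p*q/2 + 5*q^2, -5*p^2/2 - 11*p*q/2 + q^3 - 3*q^2, r}; counting standard monomials gives mu = 6. Corank 2; j^3 = (p + q)^2*(p + 2*q) has shape L^2 M (L != M), so D-series; mu = 6 gives D_6.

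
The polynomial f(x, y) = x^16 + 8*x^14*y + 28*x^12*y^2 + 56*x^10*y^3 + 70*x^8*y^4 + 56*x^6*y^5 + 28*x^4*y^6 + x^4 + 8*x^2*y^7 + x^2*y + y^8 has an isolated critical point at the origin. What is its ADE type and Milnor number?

Type D_9, Milnor number mu = 9.

The Hessian of f at 0 has rank 0. Corank 2; j^3 = x^2*y has shape L^2 M (L != M), so D-series; mu = 9 gives D_9.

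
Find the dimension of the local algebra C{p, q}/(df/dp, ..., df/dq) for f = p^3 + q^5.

8

The Hessian of f at 0 has rank 0. Corank 2; j^3 = p^3 is a perfect cube, so E-series; the 5-jet and mu = 8 give E_8.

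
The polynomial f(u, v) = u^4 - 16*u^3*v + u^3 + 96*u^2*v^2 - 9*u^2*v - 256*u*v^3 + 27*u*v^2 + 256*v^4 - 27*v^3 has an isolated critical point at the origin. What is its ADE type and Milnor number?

Type E_6, Milnor number mu = 6.

The Hessian of f at 0 has rank 0. Corank 2; j^3 = (u - 3*v)^3 is a perfect cube, so E-series; the 4-jet and mu = 6 give E_6.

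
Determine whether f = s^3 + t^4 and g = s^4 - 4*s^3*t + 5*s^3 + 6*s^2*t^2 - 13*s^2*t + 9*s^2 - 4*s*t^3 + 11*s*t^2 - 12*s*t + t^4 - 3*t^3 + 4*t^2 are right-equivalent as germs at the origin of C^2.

No.

The Hessian of f at 0 has rank 0. Corank 2; j^3 = s^3 is a perfect cube, so E-series; the 4-jet and mu = 6 give E_6. The Hessian of g at 0 has rank 1. Corank 1: A-series; mu = 2 gives A_2. f is E_6 but g is A_2, hence not right-equivalent.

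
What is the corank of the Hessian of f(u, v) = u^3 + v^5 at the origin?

Hessian at 0 has rank 0.

2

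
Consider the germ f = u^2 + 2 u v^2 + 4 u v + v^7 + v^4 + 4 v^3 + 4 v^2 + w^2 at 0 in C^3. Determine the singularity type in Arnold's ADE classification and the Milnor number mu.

Type A_{6}, Milnor number mu = 6.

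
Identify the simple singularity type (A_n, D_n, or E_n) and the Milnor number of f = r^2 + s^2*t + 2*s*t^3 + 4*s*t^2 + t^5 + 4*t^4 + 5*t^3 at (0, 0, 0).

The Hessian of f at 0 has rank 1. Corank 2; j^3 = t*(s^2 + 4*s*t + 5*t^2) splits into three distinct lines over C (the quadratic factor has nonzero discriminant), so D_4.

Type D4, Milnor number mu = 4.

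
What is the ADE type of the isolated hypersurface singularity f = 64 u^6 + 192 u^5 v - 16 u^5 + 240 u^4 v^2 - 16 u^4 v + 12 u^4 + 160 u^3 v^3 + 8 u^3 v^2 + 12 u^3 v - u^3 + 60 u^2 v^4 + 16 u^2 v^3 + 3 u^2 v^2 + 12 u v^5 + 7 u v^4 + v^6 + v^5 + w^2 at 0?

The Hessian of f at 0 is [[0, 0, 0], [0, 0, 0], [0, 0, 2]] with rank 1, so corank 2. A Groebner basis of the Jacobian ideal J(f) in C{u,v,w} is {-u^2/16 + u*v^3 + u*v^2/8, u^2/2 - u*v^2 + v^4, u^3, u^2*v - u^2/8 + u*v^2/4, w}; counting standard monomials gives mu = 8. Corank 2; j^3 = -u^3 is a perfect cube, so E-series; the 5-jet and mu = 8 give E_8.

E_{8}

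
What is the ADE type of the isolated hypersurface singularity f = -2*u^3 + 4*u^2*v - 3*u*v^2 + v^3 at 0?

The Hessian of f at 0 has rank 0. Corank 2; j^3 = -(u - v)*(2*u^2 - 2*u*v + v^2) splits into three distinct lines over C (the quadratic factor has nonzero discriminant), so D_4.

D_{4}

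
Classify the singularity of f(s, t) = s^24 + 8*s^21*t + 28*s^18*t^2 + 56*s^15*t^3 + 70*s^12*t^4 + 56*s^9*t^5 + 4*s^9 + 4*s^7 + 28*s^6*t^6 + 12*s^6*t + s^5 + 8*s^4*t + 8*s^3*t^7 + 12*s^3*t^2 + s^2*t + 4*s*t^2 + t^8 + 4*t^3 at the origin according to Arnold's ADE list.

The Hessian of f at 0 is [[0, 0], [0, 0]] with rank 0, so corank 2. A Groebner basis of the Jacobian ideal J(f) in C{s,t} is {s^2*t^2 - s^2*t/256 - s^2/8 - s*t^2/64 - 3*s*t/4 - t^3/64 - t^2, s^2*t/256 + s^2/8 + s*t^3 + s*t^2/64 + 5*s*t/8 + t^3/64 + 3*t^2/4, -3*s^2*t/1024 - 3*s^2/32 - 3*s*t^2/256 - 7*s*t/16 + t^4 - 3*t^3/256 - t^2/2, s^3 + 6*s^2*t + 12*s*t^2 + 8*t^3}; counting standard monomials gives mu = 9. Corank 2; j^3 = t*(s + 2*t)^2 has shape L^2 M (L != M), so D-series; mu = 9 gives D_9.

D_{9}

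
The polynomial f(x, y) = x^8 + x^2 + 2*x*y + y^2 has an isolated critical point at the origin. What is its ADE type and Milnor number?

The Hessian of f at 0 is [[2, 2], [2, 2]] with rank 1, so corank 1. A Groebner basis of the Jacobian ideal J(f) in C{x,y} is {y^7, x + y}; counting standard monomials gives mu = 7. Corank 1: A-series; mu = 7 gives A_7.

Type A7, Milnor number mu = 7.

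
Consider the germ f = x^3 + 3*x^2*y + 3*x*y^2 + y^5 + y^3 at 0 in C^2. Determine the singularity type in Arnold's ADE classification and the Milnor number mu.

Type E_{8}, Milnor number mu = 8.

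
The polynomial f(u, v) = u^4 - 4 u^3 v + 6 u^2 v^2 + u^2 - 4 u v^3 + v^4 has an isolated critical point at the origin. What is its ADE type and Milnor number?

Type A_3, Milnor number mu = 3.

The Hessian of f at 0 has rank 1. Corank 1: A-series; mu = 3 gives A_3.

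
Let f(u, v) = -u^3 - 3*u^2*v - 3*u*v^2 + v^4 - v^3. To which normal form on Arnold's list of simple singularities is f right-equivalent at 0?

E_{6}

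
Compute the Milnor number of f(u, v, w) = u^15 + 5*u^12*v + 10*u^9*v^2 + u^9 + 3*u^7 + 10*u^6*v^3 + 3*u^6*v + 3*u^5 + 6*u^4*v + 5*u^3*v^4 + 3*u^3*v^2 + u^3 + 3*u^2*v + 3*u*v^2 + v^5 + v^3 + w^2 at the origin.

The Hessian of f at 0 is [[0, 0, 0], [0, 0, 0], [0, 0, 2]] with rank 1, so corank 2. A Groebner basis of the Jacobian ideal J(f) in C{u,v,w} is {-u^2/2 + u*v^3 - u*v - v^2/2, v^4, u^3 - 3*u*v^2 - 2*v^3, u^2*v + 2*u*v^2 + v^3, w}; counting standard monomials gives mu = 8. Corank 2; j^3 = (u + v)^3 is a perfect cube, so E-series; the 5-jet and mu = 8 give E_8.

8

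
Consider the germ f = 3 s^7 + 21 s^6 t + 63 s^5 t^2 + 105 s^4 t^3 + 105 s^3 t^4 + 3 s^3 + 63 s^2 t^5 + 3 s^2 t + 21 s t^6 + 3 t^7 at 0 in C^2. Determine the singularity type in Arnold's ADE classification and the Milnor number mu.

The Hessian of f at 0 is [[0, 0], [0, 0]] with rank 0, so corank 2. A Groebner basis of the Jacobian ideal J(f) in C{s,t} is {-s*t/7 + t^6, s*t^2, s^2 + s*t}; counting standard monomials gives mu = 8. Corank 2; j^3 = 3*s^2*(s + t) has shape L^2 M (L != M), so D-series; mu = 8 gives D_8.

Type D_8, Milnor number mu = 8.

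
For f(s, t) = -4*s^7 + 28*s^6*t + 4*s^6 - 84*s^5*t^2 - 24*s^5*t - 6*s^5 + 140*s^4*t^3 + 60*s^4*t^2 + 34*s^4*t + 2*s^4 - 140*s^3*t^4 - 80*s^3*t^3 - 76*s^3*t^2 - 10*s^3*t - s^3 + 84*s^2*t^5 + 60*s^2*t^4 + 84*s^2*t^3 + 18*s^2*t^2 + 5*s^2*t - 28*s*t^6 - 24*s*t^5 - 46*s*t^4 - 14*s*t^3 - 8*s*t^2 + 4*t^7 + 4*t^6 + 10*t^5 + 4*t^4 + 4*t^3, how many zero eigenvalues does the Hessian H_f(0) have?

Hessian at 0 has rank 0.

2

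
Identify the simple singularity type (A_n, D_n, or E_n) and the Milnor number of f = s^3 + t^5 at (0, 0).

The Hessian of f at 0 has rank 0. Corank 2; j^3 = s^3 is a perfect cube, so E-series; the 5-jet and mu = 8 give E_8.

Type E_8, Milnor number mu = 8.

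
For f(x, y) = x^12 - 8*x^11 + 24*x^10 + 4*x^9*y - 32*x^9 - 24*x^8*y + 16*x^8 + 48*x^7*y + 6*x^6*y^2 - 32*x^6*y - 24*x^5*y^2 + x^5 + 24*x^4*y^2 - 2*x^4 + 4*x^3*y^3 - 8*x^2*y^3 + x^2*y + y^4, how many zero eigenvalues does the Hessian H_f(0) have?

2

Hessian at 0 has rank 0.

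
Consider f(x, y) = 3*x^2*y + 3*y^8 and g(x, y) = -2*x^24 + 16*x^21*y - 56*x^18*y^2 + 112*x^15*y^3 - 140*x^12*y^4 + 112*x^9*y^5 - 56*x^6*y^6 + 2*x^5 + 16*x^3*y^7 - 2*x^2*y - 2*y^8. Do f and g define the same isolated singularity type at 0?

Yes.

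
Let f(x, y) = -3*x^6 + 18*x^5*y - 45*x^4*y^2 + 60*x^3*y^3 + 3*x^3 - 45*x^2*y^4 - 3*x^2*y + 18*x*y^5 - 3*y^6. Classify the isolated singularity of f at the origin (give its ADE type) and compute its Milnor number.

Type D_{7}, Milnor number mu = 7.

The Hessian of f at 0 has rank 0. Corank 2; j^3 = 3*x^2*(x - y) has shape L^2 M (L != M), so D-series; mu = 7 gives D_7.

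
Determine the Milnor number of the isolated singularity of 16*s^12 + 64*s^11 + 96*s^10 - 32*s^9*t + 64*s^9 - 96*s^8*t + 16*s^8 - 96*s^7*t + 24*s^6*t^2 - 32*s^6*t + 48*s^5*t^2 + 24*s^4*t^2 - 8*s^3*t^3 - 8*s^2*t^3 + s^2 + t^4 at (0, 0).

3

The Hessian of f at 0 has rank 1. Corank 1: A-series; mu = 3 gives A_3.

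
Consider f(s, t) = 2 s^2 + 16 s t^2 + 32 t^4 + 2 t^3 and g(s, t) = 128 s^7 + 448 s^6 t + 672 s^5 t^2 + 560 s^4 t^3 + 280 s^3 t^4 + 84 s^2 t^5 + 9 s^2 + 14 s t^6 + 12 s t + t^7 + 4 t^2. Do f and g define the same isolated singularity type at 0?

The Hessian of f at 0 has rank 1. Corank 1: A-series; mu = 2 gives A_2. The Hessian of g at 0 has rank 1. Corank 1: A-series; mu = 6 gives A_6. f is A_2 but g is A_6, hence not right-equivalent.

No.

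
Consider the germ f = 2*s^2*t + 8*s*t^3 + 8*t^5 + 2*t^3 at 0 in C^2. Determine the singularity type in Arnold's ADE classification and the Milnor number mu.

The Hessian of f at 0 has rank 0. Corank 2; j^3 = 2*t*(s^2 + t^2) splits into three distinct lines over C (the quadratic factor has nonzero discriminant), so D_4.

Type D4, Milnor number mu = 4.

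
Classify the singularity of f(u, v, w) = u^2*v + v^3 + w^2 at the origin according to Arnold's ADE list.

The Hessian of f at 0 has rank 1. Corank 2; j^3 = v*(u^2 + v^2) splits into three distinct lines over C (the quadratic factor has nonzero discriminant), so D_4.

D_4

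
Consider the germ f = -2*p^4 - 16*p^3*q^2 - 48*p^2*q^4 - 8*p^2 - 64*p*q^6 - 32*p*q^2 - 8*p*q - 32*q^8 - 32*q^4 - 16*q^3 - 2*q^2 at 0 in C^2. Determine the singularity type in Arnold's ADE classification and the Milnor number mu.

The Hessian of f at 0 has rank 1. Corank 1: A-series; mu = 3 gives A_3.

Type A3, Milnor number mu = 3.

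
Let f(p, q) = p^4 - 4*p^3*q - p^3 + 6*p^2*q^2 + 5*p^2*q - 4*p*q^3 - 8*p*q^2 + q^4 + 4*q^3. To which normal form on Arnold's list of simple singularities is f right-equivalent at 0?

The Hessian of f at 0 is [[0, 0], [0, 0]] with rank 0, so corank 2. A Groebner basis of the Jacobian ideal J(f) in C{p,q} is {p*q^2 + p*q/2 - q^2, p*q/4 + q^3 - q^2/2, p^2 - 3*p*q + 2*q^2}; counting standard monomials gives mu = 5. Corank 2; j^3 = -(p - 2*q)^2*(p - q) has shape L^2 M (L != M), so D-series; mu = 5 gives D_5.

D_5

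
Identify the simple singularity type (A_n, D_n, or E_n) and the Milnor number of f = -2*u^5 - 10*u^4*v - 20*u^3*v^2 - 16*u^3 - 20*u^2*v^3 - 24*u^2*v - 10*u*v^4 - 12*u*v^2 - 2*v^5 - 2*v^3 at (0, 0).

The Hessian of f at 0 is [[0, 0], [0, 0]] with rank 0, so corank 2. A Groebner basis of the Jacobian ideal J(f) in C{u,v} is {v^5, u*v^3 + 5*v^4/8, u^2 + u*v + v^2/4}; counting standard monomials gives mu = 8. Corank 2; j^3 = -2*(2*u + v)^3 is a perfect cube, so E-series; the 5-jet and mu = 8 give E_8.

Type E8, Milnor number mu = 8.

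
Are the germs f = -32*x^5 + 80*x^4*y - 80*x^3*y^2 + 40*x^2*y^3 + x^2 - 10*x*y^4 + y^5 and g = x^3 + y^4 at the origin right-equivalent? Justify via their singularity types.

The Hessian of f at 0 is [[2, 0], [0, 0]] with rank 1, so corank 1. A Groebner basis of the Jacobian ideal J(f) in C{x,y} is {y^4, x}; counting standard monomials gives mu = 4. Corank 1: A-series; mu = 4 gives A_4. The Hessian of g at 0 is [[0, 0], [0, 0]] with rank 0, so corank 2. A Groebner basis of the Jacobian ideal J(g) in C{x,y} is {y^3, x^2}; counting standard monomials gives mu = 6. Corank 2; j^3 = x^3 is a perfect cube, so E-series; the 4-jet and mu = 6 give E_6. f is A_4 but g is E_6, hence not right-equivalent.

No.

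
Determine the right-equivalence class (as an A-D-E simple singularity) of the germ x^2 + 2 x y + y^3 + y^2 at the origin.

A_2

The Hessian of f at 0 is [[2, 2], [2, 2]] with rank 1, so corank 1. A Groebner basis of the Jacobian ideal J(f) in C{x,y} is {y^2, x + y}; counting standard monomials gives mu = 2. Corank 1: A-series; mu = 2 gives A_2.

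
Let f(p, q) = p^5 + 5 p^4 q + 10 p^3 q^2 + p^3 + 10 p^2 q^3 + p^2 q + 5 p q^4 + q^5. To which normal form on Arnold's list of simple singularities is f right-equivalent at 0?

D_6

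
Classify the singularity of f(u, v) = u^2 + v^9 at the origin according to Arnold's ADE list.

The Hessian of f at 0 has rank 1. Corank 1: A-series; mu = 8 gives A_8.

A_8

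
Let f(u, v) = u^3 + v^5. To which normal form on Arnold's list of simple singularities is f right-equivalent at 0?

The Hessian of f at 0 has rank 0. Corank 2; j^3 = u^3 is a perfect cube, so E-series; the 5-jet and mu = 8 give E_8.

E_{8}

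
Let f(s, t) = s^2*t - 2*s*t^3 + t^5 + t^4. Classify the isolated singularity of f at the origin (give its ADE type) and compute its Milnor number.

The Hessian of f at 0 has rank 0. Corank 2; j^3 = s^2*t has shape L^2 M (L != M), so D-series; mu = 5 gives D_5.

Type D5, Milnor number mu = 5.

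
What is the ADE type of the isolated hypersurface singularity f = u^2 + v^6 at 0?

A_5

The Hessian of f at 0 is [[2, 0], [0, 0]] with rank 1, so corank 1. A Groebner basis of the Jacobian ideal J(f) in C{u,v} is {v^5, u}; counting standard monomials gives mu = 5. Corank 1: A-series; mu = 5 gives A_5.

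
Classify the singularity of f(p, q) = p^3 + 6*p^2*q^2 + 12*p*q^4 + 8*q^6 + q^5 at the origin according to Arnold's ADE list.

E8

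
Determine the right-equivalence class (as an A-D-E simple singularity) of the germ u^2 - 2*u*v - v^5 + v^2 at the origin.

A_{4}

The Hessian of f at 0 is [[2, -2], [-2, 2]] with rank 1, so corank 1. A Groebner basis of the Jacobian ideal J(f) in C{u,v} is {v^4, u - v}; counting standard monomials gives mu = 4. Corank 1: A-series; mu = 4 gives A_4.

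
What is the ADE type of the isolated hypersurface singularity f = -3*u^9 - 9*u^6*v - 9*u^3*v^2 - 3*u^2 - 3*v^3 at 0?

A_{2}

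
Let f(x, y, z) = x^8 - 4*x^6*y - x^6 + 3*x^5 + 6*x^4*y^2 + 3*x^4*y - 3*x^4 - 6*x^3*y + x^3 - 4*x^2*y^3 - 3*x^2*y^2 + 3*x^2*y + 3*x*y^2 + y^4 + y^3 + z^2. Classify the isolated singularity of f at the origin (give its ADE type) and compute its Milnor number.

The Hessian of f at 0 is [[0, 0, 0], [0, 0, 0], [0, 0, 2]] with rank 1, so corank 2. A Groebner basis of the Jacobian ideal J(f) in C{x,y,z} is {x^3 - 3*x^2/2 - 3*x*y - 3*y^2/2, x^2*y + x^2 + 2*x*y + y^2, -x^2/2 + x*y^2 - x*y - y^2/2, y^3, z}; counting standard monomials gives mu = 6. Corank 2; j^3 = (x + y)^3 is a perfect cube, so E-series; the 4-jet and mu = 6 give E_6.

Type E_{6}, Milnor number mu = 6.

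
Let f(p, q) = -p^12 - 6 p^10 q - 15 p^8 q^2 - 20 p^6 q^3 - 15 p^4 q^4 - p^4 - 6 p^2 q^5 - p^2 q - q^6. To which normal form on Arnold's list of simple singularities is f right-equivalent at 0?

D_{7}

The Hessian of f at 0 has rank 0. Corank 2; j^3 = -p^2*q has shape L^2 M (L != M), so D-series; mu = 7 gives D_7.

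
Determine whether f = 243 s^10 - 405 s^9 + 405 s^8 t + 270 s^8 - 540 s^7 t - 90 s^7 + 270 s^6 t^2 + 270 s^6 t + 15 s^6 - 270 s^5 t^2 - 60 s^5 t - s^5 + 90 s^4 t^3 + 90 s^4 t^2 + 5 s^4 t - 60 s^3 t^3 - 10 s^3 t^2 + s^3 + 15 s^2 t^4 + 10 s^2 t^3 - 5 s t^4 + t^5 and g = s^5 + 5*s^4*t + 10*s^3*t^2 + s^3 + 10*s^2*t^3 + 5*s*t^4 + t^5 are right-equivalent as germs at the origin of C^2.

Yes.

The Hessian of f at 0 has rank 0. Corank 2; j^3 = s^3 is a perfect cube, so E-series; the 5-jet and mu = 8 give E_8. The Hessian of g at 0 has rank 0. Corank 2; j^3 = s^3 is a perfect cube, so E-series; the 5-jet and mu = 8 give E_8. Both have type E_8, hence right-equivalent.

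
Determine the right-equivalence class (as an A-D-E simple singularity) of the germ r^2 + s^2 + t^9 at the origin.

A_{8}

The Hessian of f at 0 has rank 2. Corank 1: A-series; mu = 8 gives A_8.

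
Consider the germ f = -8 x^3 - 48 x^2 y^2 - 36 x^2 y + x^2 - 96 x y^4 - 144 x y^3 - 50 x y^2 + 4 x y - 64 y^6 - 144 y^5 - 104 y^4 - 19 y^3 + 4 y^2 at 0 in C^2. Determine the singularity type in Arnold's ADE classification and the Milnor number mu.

Type A2, Milnor number mu = 2.

The Hessian of f at 0 is [[2, 4], [4, 8]] with rank 1, so corank 1. A Groebner basis of the Jacobian ideal J(f) in C{x,y} is {y^2, x + 2*y}; counting standard monomials gives mu = 2. Corank 1: A-series; mu = 2 gives A_2.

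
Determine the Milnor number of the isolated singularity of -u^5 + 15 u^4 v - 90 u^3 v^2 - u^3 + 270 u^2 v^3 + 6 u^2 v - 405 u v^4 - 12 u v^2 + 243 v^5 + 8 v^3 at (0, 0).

8

The Hessian of f at 0 has rank 0. Corank 2; j^3 = -(u - 2*v)^3 is a perfect cube, so E-series; the 5-jet and mu = 8 give E_8.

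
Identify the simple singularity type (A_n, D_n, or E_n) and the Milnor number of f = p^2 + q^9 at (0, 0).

Type A8, Milnor number mu = 8.

The Hessian of f at 0 has rank 1. Corank 1: A-series; mu = 8 gives A_8.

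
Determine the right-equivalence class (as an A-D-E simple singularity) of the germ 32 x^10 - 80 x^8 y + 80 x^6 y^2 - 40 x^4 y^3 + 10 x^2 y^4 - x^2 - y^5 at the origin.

A_{4}

The Hessian of f at 0 has rank 1. Corank 1: A-series; mu = 4 gives A_4.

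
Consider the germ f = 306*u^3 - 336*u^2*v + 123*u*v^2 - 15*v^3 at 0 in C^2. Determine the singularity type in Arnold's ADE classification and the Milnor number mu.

Type D4, Milnor number mu = 4.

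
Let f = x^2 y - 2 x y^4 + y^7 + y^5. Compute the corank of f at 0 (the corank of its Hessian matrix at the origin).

Hessian at 0 has rank 0.

2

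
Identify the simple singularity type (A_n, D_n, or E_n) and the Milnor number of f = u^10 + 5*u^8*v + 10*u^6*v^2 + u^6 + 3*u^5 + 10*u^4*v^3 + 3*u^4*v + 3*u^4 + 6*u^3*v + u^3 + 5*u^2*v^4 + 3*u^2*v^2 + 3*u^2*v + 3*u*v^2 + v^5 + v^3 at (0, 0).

Type E8, Milnor number mu = 8.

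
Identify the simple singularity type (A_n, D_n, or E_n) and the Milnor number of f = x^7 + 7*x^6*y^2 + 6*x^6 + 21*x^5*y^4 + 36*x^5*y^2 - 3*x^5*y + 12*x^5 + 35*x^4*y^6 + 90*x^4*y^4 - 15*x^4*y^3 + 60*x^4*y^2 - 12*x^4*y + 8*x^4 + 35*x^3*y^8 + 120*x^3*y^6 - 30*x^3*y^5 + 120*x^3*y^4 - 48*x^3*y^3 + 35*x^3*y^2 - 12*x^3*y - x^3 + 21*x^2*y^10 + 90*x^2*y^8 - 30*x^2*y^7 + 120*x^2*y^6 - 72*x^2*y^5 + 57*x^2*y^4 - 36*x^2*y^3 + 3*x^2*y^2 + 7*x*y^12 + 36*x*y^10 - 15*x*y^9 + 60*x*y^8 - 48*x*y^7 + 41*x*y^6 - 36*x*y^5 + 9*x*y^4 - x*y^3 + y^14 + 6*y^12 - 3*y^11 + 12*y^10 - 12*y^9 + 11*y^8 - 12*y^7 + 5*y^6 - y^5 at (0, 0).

Type E7, Milnor number mu = 7.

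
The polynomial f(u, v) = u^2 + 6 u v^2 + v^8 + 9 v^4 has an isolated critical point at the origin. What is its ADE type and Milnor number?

The Hessian of f at 0 has rank 1. Corank 1: A-series; mu = 7 gives A_7.

Type A_{7}, Milnor number mu = 7.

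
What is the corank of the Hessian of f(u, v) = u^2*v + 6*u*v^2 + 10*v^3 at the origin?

Hessian at 0 has rank 0.

2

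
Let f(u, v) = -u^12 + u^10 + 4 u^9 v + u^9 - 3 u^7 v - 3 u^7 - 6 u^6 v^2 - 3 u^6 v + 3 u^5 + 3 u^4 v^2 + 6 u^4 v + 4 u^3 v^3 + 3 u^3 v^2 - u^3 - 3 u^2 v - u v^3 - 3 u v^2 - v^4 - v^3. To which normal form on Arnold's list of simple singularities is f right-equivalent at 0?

E_7

The Hessian of f at 0 is [[0, 0], [0, 0]] with rank 0, so corank 2. A Groebner basis of the Jacobian ideal J(f) in C{u,v} is {u^3 + 3*u^2*v + 6*u^2 + 12*u*v + 6*v^2, -3*u^2 + u*v^2 - 6*u*v - 3*v^2, 3*u^2 + 6*u*v + v^3 + 3*v^2}; counting standard monomials gives mu = 7. Corank 2; j^3 = -(u + v)^3 is a perfect cube, so E-series; the 4-jet and mu = 7 give E_7.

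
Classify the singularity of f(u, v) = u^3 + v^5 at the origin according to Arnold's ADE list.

E8

The Hessian of f at 0 has rank 0. Corank 2; j^3 = u^3 is a perfect cube, so E-series; the 5-jet and mu = 8 give E_8.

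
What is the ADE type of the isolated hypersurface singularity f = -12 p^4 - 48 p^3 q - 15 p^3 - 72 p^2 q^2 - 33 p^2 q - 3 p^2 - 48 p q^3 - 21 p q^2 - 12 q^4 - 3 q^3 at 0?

A2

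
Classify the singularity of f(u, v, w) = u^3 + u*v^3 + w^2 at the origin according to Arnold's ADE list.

The Hessian of f at 0 has rank 1. Corank 2; j^3 = u^3 is a perfect cube, so E-series; the 4-jet and mu = 7 give E_7.

E_{7}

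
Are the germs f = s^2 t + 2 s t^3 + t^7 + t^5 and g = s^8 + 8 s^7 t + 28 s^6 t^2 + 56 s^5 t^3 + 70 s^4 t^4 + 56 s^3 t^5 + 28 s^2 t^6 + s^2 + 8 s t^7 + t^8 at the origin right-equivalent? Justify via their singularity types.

No.

The Hessian of f at 0 has rank 0. Corank 2; j^3 = s^2*t has shape L^2 M (L != M), so D-series; mu = 8 gives D_8. The Hessian of g at 0 has rank 1. Corank 1: A-series; mu = 7 gives A_7. f is D_8 but g is A_7, hence not right-equivalent.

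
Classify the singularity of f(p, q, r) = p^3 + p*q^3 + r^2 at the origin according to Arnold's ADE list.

The Hessian of f at 0 is [[0, 0, 0], [0, 0, 0], [0, 0, 2]] with rank 1, so corank 2. A Groebner basis of the Jacobian ideal J(f) in C{p,q,r} is {p^3, p*q^2, 3*p^2 + q^3, r}; counting standard monomials gives mu = 7. Corank 2; j^3 = p^3 is a perfect cube, so E-series; the 4-jet and mu = 7 give E_7.

E_{7}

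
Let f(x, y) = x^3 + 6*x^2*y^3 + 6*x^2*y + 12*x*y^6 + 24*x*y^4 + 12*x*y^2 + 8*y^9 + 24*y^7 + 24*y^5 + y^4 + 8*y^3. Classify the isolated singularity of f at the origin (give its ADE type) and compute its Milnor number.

The Hessian of f at 0 has rank 0. Corank 2; j^3 = (x + 2*y)^3 is a perfect cube, so E-series; the 4-jet and mu = 6 give E_6.

Type E_{6}, Milnor number mu = 6.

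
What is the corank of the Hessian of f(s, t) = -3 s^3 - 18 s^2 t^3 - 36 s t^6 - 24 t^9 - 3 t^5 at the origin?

2

Hessian at 0 has rank 0.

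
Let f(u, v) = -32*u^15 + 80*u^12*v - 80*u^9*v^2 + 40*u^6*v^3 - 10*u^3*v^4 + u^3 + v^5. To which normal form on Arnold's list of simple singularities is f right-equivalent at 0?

E8

The Hessian of f at 0 is [[0, 0], [0, 0]] with rank 0, so corank 2. A Groebner basis of the Jacobian ideal J(f) in C{u,v} is {v^4, u^2}; counting standard monomials gives mu = 8. Corank 2; j^3 = u^3 is a perfect cube, so E-series; the 5-jet and mu = 8 give E_8.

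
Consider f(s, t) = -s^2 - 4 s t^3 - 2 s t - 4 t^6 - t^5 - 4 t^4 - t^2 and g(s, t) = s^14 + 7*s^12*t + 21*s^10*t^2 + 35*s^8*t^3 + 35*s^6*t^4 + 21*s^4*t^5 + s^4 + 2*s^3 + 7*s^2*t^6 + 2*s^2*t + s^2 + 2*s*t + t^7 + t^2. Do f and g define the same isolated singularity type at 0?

No.

The Hessian of f at 0 is [[-2, -2], [-2, -2]] with rank 1, so corank 1. A Groebner basis of the Jacobian ideal J(f) in C{s,t} is {s/2 + t^3 + t/2, s^2 - t^2, s*t + t^2}; counting standard monomials gives mu = 4. Corank 1: A-series; mu = 4 gives A_4. The Hessian of g at 0 is [[2, 2], [2, 2]] with rank 1, so corank 1. A Groebner basis of the Jacobian ideal J(g) in C{s,t} is {14*s*t/3 - 5*s/3 + t^4 + 4*t^3/3 + 3*t^2 - 5*t/3, s*t^2 - 4*s*t/3 + s/3 + t^3/3 - t^2 + t/3, s^2 + s + t}; counting standard monomials gives mu = 6. Corank 1: A-series; mu = 6 gives A_6. f is A_4 but g is A_6, hence not right-equivalent.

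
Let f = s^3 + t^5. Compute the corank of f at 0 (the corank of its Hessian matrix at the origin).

The Hessian at 0 is [[0, 0], [0, 0]] of rank 0; hence corank 2.

2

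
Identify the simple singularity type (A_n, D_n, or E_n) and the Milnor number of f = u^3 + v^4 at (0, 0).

Type E6, Milnor number mu = 6.

The Hessian of f at 0 is [[0, 0], [0, 0]] with rank 0, so corank 2. A Groebner basis of the Jacobian ideal J(f) in C{u,v} is {v^3, u^2}; counting standard monomials gives mu = 6. Corank 2; j^3 = u^3 is a perfect cube, so E-series; the 4-jet and mu = 6 give E_6.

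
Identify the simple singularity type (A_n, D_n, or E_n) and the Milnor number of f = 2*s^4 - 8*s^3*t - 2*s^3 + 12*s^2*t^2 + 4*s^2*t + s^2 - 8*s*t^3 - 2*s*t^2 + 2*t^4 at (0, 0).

The Hessian of f at 0 has rank 1. Corank 1: A-series; mu = 3 gives A_3.

Type A_3, Milnor number mu = 3.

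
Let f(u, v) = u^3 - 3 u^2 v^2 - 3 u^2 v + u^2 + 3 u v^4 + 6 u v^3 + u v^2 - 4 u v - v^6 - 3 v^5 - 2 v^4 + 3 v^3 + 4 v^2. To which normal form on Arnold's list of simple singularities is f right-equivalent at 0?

A2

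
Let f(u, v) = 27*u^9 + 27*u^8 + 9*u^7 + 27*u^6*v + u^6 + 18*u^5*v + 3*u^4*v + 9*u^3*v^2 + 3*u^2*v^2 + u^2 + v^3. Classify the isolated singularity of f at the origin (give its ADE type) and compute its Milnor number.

Type A_2, Milnor number mu = 2.

The Hessian of f at 0 has rank 1. Corank 1: A-series; mu = 2 gives A_2.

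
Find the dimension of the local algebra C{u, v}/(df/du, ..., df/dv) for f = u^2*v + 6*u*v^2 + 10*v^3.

The Hessian of f at 0 is [[0, 0], [0, 0]] with rank 0, so corank 2. A Groebner basis of the Jacobian ideal J(f) in C{u,v} is {v^3, u^2 - 6*v^2, u*v + 3*v^2}; counting standard monomials gives mu = 4. Corank 2; j^3 = v*(u^2 + 6*u*v + 10*v^2) splits into three distinct lines over C (the quadratic factor has nonzero discriminant), so D_4.

4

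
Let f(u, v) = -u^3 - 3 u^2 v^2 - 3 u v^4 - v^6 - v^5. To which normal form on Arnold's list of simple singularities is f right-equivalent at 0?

The Hessian of f at 0 is [[0, 0], [0, 0]] with rank 0, so corank 2. A Groebner basis of the Jacobian ideal J(f) in C{u,v} is {v^4, u^3, u^2/2 + u*v^2}; counting standard monomials gives mu = 8. Corank 2; j^3 = -u^3 is a perfect cube, so E-series; the 5-jet and mu = 8 give E_8.

E8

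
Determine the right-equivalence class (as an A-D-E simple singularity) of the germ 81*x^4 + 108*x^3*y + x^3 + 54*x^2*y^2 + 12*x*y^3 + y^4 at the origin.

E_{6}

The Hessian of f at 0 has rank 0. Corank 2; j^3 = x^3 is a perfect cube, so E-series; the 4-jet and mu = 6 give E_6.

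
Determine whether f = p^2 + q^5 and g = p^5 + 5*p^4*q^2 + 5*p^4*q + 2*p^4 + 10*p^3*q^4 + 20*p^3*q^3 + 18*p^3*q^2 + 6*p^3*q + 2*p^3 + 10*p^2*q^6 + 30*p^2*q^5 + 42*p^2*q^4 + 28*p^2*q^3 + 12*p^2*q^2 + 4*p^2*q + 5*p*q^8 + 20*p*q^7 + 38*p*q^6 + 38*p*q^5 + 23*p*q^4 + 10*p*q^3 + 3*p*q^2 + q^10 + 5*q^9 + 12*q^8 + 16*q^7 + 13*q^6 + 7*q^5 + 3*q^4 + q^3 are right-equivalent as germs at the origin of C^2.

The Hessian of f at 0 has rank 1. Corank 1: A-series; mu = 4 gives A_4. The Hessian of g at 0 has rank 0. Corank 2; j^3 = (p + q)*(2*p^2 + 2*p*q + q^2) splits into three distinct lines over C (the quadratic factor has nonzero discriminant), so D_4. f is A_4 but g is D_4, hence not right-equivalent.

No.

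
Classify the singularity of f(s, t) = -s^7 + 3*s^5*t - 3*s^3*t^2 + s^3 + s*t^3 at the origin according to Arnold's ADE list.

E_7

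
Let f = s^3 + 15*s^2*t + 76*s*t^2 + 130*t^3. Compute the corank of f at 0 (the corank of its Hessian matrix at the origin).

The Hessian at 0 is [[0, 0], [0, 0]] of rank 0; hence corank 2.

2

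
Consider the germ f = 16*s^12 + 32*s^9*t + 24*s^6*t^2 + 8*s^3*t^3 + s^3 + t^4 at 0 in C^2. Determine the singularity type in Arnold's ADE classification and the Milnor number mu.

The Hessian of f at 0 is [[0, 0], [0, 0]] with rank 0, so corank 2. A Groebner basis of the Jacobian ideal J(f) in C{s,t} is {t^3, s^2}; counting standard monomials gives mu = 6. Corank 2; j^3 = s^3 is a perfect cube, so E-series; the 4-jet and mu = 6 give E_6.

Type E_6, Milnor number mu = 6.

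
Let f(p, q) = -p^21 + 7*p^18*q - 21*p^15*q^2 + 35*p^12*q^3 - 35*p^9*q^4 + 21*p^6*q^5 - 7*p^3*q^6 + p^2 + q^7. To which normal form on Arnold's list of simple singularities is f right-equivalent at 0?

A6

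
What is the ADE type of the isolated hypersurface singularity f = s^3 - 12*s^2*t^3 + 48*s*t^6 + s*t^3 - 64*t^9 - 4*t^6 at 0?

The Hessian of f at 0 has rank 0. Corank 2; j^3 = s^3 is a perfect cube, so E-series; the 4-jet and mu = 7 give E_7.

E_{7}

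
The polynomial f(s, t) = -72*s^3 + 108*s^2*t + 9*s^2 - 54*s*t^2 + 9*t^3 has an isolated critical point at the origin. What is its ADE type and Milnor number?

Type A2, Milnor number mu = 2.

The Hessian of f at 0 has rank 1. Corank 1: A-series; mu = 2 gives A_2.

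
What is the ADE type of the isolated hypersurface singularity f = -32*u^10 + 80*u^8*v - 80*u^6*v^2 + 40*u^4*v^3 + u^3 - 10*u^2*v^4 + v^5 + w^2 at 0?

E_{8}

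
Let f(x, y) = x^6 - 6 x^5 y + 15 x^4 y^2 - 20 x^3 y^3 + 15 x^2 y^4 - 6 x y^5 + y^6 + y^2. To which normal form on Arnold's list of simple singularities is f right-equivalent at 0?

A5

The Hessian of f at 0 has rank 1. Corank 1: A-series; mu = 5 gives A_5.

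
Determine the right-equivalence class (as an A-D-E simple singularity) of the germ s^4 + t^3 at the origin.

The Hessian of f at 0 is [[0, 0], [0, 0]] with rank 0, so corank 2. A Groebner basis of the Jacobian ideal J(f) in C{s,t} is {s^3, t^2}; counting standard monomials gives mu = 6. Corank 2; j^3 = t^3 is a perfect cube, so E-series; the 4-jet and mu = 6 give E_6.

E_{6}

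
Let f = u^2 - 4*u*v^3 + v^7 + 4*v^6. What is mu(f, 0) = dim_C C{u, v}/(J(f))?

6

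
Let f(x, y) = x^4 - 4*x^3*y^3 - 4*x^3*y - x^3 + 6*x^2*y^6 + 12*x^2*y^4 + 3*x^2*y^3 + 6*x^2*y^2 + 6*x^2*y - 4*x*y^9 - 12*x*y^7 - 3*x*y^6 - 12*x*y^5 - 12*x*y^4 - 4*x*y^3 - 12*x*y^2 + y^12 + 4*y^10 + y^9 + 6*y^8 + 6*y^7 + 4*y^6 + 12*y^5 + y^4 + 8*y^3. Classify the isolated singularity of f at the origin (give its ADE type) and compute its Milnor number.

Type E6, Milnor number mu = 6.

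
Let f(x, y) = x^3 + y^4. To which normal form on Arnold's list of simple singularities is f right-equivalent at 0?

The Hessian of f at 0 has rank 0. Corank 2; j^3 = x^3 is a perfect cube, so E-series; the 4-jet and mu = 6 give E_6.

E6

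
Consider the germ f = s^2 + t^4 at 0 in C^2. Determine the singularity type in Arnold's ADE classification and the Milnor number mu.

The Hessian of f at 0 is [[2, 0], [0, 0]] with rank 1, so corank 1. A Groebner basis of the Jacobian ideal J(f) in C{s,t} is {t^3, s}; counting standard monomials gives mu = 3. Corank 1: A-series; mu = 3 gives A_3.

Type A_{3}, Milnor number mu = 3.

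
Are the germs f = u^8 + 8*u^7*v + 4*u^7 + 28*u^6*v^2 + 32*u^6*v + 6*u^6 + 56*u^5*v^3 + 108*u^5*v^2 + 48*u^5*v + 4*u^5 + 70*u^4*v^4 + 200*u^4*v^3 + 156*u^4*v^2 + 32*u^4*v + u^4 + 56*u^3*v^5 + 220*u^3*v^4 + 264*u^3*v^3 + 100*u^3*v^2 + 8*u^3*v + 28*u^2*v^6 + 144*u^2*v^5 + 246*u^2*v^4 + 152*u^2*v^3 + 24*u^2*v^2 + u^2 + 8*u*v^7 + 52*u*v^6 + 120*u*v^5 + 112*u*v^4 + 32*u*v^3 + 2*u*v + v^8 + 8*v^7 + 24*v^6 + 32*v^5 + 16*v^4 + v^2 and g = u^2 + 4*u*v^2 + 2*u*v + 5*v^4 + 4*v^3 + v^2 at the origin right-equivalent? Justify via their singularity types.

The Hessian of f at 0 has rank 1. Corank 1: A-series; mu = 3 gives A_3. The Hessian of g at 0 has rank 1. Corank 1: A-series; mu = 3 gives A_3. Both have type A_3, hence right-equivalent.

Yes.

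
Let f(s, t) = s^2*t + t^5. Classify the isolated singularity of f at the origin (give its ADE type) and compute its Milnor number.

Type D_{6}, Milnor number mu = 6.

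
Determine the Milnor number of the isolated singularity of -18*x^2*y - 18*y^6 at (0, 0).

7

The Hessian of f at 0 has rank 0. Corank 2; j^3 = -18*x^2*y has shape L^2 M (L != M), so D-series; mu = 7 gives D_7.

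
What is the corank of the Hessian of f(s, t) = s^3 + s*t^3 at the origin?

The Hessian at 0 is [[0, 0], [0, 0]] of rank 0; hence corank 2.

2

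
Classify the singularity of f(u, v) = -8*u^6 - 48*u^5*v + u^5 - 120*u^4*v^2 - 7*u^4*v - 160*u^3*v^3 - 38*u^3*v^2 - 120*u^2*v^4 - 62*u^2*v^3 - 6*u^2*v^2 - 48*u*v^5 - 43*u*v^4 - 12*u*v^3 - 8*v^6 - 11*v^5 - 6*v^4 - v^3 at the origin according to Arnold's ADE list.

E8

The Hessian of f at 0 has rank 0. Corank 2; j^3 = -v^3 is a perfect cube, so E-series; the 5-jet and mu = 8 give E_8.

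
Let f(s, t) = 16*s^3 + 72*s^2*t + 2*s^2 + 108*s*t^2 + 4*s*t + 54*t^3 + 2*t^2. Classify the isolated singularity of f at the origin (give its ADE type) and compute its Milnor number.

Type A_2, Milnor number mu = 2.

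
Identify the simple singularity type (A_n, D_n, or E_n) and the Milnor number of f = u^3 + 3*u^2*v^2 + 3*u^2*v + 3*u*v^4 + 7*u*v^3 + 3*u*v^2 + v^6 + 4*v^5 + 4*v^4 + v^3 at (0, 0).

Type E7, Milnor number mu = 7.

The Hessian of f at 0 is [[0, 0], [0, 0]] with rank 0, so corank 2. A Groebner basis of the Jacobian ideal J(f) in C{u,v} is {-u^2 - 2*u*v + v^4 - v^3/3 - v^2, u^3 + 2*u^2 + 4*u*v + 5*v^3/3 + 2*v^2, u^2*v - 5*u^2/3 - 10*u*v/3 - 14*v^3/9 - 5*v^2/3, u^2 + u*v^2 + 2*u*v + 4*v^3/3 + v^2}; counting standard monomials gives mu = 7. Corank 2; j^3 = (u + v)^3 is a perfect cube, so E-series; the 4-jet and mu = 7 give E_7.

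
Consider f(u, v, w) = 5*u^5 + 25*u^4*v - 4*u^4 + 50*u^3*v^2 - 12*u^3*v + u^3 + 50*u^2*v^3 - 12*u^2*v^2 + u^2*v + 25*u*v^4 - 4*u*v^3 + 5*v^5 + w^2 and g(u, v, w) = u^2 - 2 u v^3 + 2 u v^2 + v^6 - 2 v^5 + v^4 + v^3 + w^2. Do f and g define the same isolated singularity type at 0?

No.

The Hessian of f at 0 has rank 1. Corank 2; j^3 = u^2*(u + v) has shape L^2 M (L != M), so D-series; mu = 6 gives D_6. The Hessian of g at 0 has rank 2. Corank 1: A-series; mu = 2 gives A_2. f is D_6 but g is A_2, hence not right-equivalent.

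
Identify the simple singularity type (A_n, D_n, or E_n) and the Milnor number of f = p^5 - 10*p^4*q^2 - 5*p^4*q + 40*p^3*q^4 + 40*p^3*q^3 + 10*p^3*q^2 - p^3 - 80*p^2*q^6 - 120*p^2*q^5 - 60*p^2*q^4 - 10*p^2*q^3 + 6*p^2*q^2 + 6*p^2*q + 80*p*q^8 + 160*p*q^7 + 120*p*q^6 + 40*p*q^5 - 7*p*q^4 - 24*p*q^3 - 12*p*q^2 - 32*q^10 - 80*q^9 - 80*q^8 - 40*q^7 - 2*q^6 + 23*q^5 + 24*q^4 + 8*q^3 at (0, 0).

The Hessian of f at 0 has rank 0. Corank 2; j^3 = -(p - 2*q)^3 is a perfect cube, so E-series; the 5-jet and mu = 8 give E_8.

Type E_{8}, Milnor number mu = 8.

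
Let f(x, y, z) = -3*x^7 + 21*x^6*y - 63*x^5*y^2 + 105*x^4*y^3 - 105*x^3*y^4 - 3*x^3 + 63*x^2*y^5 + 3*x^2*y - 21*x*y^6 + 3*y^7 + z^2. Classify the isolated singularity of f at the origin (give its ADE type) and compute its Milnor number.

The Hessian of f at 0 has rank 1. Corank 2; j^3 = -3*x^2*(x - y) has shape L^2 M (L != M), so D-series; mu = 8 gives D_8.

Type D_{8}, Milnor number mu = 8.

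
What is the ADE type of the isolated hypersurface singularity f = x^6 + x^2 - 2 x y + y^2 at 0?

A_5

The Hessian of f at 0 is [[2, -2], [-2, 2]] with rank 1, so corank 1. A Groebner basis of the Jacobian ideal J(f) in C{x,y} is {y^5, x - y}; counting standard monomials gives mu = 5. Corank 1: A-series; mu = 5 gives A_5.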